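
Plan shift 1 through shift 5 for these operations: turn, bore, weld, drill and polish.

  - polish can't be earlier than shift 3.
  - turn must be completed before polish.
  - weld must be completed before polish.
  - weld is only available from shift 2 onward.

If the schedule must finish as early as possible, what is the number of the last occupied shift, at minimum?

The precedence chain requires at least 2 distinct shifts.
polish can't be placed before shift 3, so the schedule must run through at least shift 3.
3 works (last occupied shift: shift 3): for example polish=shift 3; weld=shift 2; turn=shift 1; bore=shift 1; drill=shift 1.

3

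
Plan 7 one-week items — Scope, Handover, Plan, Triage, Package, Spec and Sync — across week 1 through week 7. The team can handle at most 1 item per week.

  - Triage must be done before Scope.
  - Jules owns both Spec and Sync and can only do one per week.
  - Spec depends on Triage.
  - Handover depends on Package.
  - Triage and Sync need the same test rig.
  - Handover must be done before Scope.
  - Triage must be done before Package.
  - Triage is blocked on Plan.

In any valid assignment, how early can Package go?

week 3

Precedence pushes Package to at least week 3; downstream work caps Package at week 5.
Package at week 3 is achievable: Sync=week 7, Package=week 3, Scope=week 5, Handover=week 4, Triage=week 2, Spec=week 6, Plan=week 1.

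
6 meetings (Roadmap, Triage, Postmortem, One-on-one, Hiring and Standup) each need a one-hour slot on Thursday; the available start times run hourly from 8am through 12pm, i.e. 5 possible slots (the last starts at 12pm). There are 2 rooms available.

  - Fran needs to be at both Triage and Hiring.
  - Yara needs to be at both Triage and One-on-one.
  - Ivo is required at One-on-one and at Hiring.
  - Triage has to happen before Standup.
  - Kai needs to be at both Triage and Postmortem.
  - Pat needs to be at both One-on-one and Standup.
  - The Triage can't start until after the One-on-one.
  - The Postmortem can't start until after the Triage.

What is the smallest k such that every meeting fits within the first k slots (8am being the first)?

4

The precedence chain requires at least 3 distinct slots.
With at most 2 per slot and 6 meetings, at least 3 slots are needed.
Could 3 slots be enough, i.e. nothing placed later than 10am? No: Standup must come after Triage (at 8am or later) → {9am, 10am}; Triage must come before Standup (at 10am or earlier) → {8am, 9am}; Postmortem must come after Triage (at 8am or later) → {9am, 10am}; Triage must come after One-on-one (at 8am or later) → {9am}; One-on-one must come before Triage (at 9am or earlier) → {8am}; Hiring can't share with Triage (9am) → {8am, 10am}; Postmortem can't share with Triage (9am) → {10am}; Hiring can't share with One-on-one (8am) → {10am}; Standup can't use 10am, already full with Postmortem and Hiring (limit 2) → {9am}; Standup must come after Triage (at 9am or later) → nothing is left.
So 3 slots is not enough.
4 works (last occupied slot: 11am): for example One-on-one=8am; Standup=10am; Triage=9am; Postmortem=10am; Hiring=11am; Roadmap=8am.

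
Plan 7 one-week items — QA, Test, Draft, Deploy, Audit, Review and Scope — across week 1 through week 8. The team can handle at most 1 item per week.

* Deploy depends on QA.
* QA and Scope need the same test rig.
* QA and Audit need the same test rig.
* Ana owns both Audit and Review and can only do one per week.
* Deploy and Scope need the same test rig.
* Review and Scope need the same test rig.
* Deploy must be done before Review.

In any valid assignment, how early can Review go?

Precedence pushes Review to at least week 3.
Review at week 3 is achievable: Test in week 4; Deploy in week 2; Review in week 3; Draft in week 5; Audit in week 6; QA in week 1; Scope in week 7.

week 3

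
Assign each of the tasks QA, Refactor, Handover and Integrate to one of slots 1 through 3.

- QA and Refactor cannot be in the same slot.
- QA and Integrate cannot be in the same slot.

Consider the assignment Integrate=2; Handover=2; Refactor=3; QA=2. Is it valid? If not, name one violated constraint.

QA and Refactor cannot be in the same slot — holds.
QA and Integrate cannot be in the same slot — violated.

No — it violates: QA and Integrate cannot be in the same slot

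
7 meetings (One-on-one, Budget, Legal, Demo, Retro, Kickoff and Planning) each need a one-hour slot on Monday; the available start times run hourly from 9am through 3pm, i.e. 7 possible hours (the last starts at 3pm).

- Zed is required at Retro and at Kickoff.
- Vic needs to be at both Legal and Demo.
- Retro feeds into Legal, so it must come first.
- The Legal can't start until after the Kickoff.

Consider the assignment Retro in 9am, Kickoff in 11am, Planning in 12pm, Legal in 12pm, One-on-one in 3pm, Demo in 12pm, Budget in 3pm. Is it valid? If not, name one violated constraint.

Invalid. Vic needs to be at both Legal and Demo.

The Legal can't start until after the Kickoff — holds.
Retro feeds into Legal, so it must come first — holds.
Vic needs to be at both Legal and Demo — violated.
Zed is required at Retro and at Kickoff — holds.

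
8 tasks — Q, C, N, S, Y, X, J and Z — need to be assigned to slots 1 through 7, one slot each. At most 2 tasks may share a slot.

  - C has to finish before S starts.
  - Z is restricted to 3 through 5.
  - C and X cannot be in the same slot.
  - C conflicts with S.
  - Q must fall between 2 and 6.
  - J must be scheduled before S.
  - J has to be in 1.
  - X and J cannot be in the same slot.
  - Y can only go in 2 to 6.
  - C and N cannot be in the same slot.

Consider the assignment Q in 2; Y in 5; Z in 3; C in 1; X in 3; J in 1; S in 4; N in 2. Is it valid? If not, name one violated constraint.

Yes, all constraints hold

Q must fall between 2 and 6 — holds.
C and N cannot be in the same slot — holds.
C has to finish before S starts — holds.
X and J cannot be in the same slot — holds.
J must be scheduled before S — holds.
Z is restricted to 3 through 5 — holds.
At most 2 tasks may share a slot — holds.
Y can only go in 2 to 6 — holds.
C and X cannot be in the same slot — holds.
J has to be in 1 — holds.
C conflicts with S — holds.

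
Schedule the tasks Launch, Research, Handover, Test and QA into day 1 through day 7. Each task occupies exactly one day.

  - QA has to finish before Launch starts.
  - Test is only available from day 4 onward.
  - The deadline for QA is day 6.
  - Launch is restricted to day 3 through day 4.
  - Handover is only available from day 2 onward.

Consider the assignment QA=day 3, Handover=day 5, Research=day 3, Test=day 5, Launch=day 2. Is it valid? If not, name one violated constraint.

The deadline for QA is day 6 — holds.
Test is only available from day 4 onward — holds.
QA has to finish before Launch starts — violated.
Handover is only available from day 2 onward — holds.
Launch is restricted to day 3 through day 4 — violated.

Invalid. QA has to finish before Launch starts.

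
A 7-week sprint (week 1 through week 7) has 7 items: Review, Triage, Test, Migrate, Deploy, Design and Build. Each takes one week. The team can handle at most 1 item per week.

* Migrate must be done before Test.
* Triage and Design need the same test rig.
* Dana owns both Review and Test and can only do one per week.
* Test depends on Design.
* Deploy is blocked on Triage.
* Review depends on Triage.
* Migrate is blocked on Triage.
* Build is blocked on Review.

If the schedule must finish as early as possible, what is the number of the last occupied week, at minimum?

The precedence chain requires at least 3 distinct weeks.
With at most 1 per week and 7 tasks, at least 7 weeks are needed.
7 works (last occupied week: week 7): for example Deploy=week 6, Build=week 7, Test=week 5, Design=week 4, Review=week 2, Triage=week 1, Migrate=week 3.

week 7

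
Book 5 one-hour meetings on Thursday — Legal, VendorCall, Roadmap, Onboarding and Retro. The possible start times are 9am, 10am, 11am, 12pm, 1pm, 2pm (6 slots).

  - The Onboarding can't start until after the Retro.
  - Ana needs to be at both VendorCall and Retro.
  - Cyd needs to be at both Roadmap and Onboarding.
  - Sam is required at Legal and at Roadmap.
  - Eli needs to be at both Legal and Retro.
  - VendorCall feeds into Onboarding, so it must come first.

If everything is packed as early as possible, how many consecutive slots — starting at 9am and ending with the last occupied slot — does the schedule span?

3

The precedence chain requires at least 2 distinct slots.
Could 2 slots be enough, i.e. nothing placed later than 10am? No: Onboarding must come after VendorCall (at 9am or later) → {10am}; VendorCall must come before Onboarding (at 10am or earlier) → {9am}; Retro must come before Onboarding (at 10am or earlier) → {9am}; Retro can't share with VendorCall (9am) → nothing is left.
So 2 slots is not enough.
3 works (last occupied slot: 11am): for example Roadmap -> 10am; Legal -> 9am; Onboarding -> 11am; VendorCall -> 9am; Retro -> 10am.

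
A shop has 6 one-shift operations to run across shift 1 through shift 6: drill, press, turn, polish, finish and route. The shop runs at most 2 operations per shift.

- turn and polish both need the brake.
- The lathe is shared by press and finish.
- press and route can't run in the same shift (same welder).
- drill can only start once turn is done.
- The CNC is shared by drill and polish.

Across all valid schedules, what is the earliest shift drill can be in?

Precedence pushes drill to at least shift 2.
drill at shift 2 is achievable: route=shift 3; drill=shift 2; turn=shift 1; press=shift 1; polish=shift 3; finish=shift 2.

shift 2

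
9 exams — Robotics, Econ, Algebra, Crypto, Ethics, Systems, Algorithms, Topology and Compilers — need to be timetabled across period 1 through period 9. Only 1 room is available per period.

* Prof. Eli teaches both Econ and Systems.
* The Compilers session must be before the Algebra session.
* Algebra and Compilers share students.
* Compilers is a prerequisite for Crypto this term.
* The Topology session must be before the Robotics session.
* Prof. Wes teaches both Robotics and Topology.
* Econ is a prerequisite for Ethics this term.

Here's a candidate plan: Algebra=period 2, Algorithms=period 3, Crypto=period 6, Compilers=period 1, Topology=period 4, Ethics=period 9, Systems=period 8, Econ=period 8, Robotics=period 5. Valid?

No — it violates: Prof. Eli teaches both Econ and Systems

The Topology session must be before the Robotics session — holds.
Prof. Eli teaches both Econ and Systems — violated.
Compilers is a prerequisite for Crypto this term — holds.
Only 1 room is available per period — violated.
The Compilers session must be before the Algebra session — holds.
Econ is a prerequisite for Ethics this term — holds.
Prof. Wes teaches both Robotics and Topology — holds.
Algebra and Compilers share students — holds.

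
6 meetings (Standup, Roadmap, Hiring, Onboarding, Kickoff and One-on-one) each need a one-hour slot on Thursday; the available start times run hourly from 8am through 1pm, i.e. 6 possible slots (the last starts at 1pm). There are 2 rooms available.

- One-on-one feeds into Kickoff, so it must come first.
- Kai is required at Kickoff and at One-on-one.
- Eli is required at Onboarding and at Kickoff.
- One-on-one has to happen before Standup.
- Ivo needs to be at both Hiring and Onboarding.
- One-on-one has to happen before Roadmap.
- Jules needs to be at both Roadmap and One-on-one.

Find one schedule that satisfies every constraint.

Standup in 9am, One-on-one in 8am, Onboarding in 11am, Roadmap in 9am, Hiring in 8am, Kickoff in 10am

Checking: One-on-one(8am) before Roadmap(9am); One-on-one(8am) before Kickoff(10am); One-on-one(8am) before Standup(9am); Roadmap(9am) != One-on-one(8am); Hiring(8am) != Onboarding(11am); Kickoff(10am) != One-on-one(8am); Onboarding(11am) != Kickoff(10am); max 2 per slot (cap 2).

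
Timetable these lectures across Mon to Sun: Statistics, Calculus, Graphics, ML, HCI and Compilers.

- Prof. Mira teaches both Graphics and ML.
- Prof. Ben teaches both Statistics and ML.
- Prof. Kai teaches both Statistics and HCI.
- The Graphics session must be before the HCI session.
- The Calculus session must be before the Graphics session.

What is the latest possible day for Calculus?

Downstream work caps Calculus at Fri.
Calculus at Fri is achievable: Calculus -> Fri; HCI -> Sun; Statistics -> Mon; Compilers -> Mon; ML -> Tue; Graphics -> Sat.

Fri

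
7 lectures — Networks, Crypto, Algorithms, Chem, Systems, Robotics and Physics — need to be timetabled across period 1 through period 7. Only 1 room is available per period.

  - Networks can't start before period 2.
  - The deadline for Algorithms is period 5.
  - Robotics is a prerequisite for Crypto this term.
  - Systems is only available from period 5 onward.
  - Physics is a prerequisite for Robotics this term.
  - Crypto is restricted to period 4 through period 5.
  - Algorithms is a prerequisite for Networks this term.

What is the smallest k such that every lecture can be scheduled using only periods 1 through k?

7

The precedence chain requires at least 3 distinct periods.
With at most 1 per period and 7 lectures, at least 7 periods are needed.
Systems can't be placed before period 5, so the schedule must run through at least period 5.
7 works (last occupied period: period 7): for example Chem in period 7, Physics in period 2, Algorithms in period 1, Systems in period 5, Crypto in period 4, Networks in period 6, Robotics in period 3.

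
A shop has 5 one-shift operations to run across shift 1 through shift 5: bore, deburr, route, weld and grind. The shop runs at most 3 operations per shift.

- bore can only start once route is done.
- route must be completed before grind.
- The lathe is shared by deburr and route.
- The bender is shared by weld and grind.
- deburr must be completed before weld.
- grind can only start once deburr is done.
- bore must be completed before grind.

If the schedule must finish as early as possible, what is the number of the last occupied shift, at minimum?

shift 4

The precedence chain requires at least 3 distinct shifts.
With at most 3 per shift and 5 operations, at least 2 shifts are needed.
Could 3 shifts be enough, i.e. nothing placed later than shift 3? No: grind must come after bore (at shift 1 or later) → {shift 2, shift 3}; bore must come before grind (at shift 3 or earlier) → {shift 1, shift 2}; bore must come after route (at shift 1 or later) → {shift 2}; route must come before bore (at shift 2 or earlier) → {shift 1}; weld must come after deburr (at shift 1 or later) → {shift 2, shift 3}; deburr must come before weld (at shift 3 or earlier) → {shift 1, shift 2}; deburr can't share with route (shift 1) → {shift 2}; grind must come after bore (at shift 2 or later) → {shift 3}; weld must come after deburr (at shift 2 or later) → {shift 3}; grind can't share with weld (shift 3) → nothing is left.
So 3 shifts is not enough.
4 works (last occupied shift: shift 4): for example grind=shift 3; deburr=shift 2; route=shift 1; weld=shift 4; bore=shift 2.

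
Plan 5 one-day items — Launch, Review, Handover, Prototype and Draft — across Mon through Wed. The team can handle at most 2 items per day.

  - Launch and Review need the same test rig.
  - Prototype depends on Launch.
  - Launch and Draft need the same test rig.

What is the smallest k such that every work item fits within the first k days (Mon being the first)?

The precedence chain requires at least 2 distinct days.
With at most 2 per day and 5 work items, at least 3 days are needed.
3 works (last occupied day: Wed): for example Review -> Tue, Launch -> Mon, Draft -> Wed, Prototype -> Tue, Handover -> Mon.

3 days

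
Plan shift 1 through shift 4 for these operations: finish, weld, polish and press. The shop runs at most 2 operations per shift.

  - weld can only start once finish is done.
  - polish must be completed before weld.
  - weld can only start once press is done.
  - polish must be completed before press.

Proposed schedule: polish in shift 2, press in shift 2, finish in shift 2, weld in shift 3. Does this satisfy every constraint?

No — it violates: The shop runs at most 2 operations per shift

weld can only start once finish is done — holds.
The shop runs at most 2 operations per shift — violated.
polish must be completed before weld — holds.
polish must be completed before press — violated.
weld can only start once press is done — holds.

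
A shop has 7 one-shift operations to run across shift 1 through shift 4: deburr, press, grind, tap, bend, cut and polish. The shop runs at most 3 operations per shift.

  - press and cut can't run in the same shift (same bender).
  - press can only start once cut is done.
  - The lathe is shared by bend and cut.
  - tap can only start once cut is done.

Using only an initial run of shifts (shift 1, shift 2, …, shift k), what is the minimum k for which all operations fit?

The precedence chain requires at least 2 distinct shifts.
With at most 3 per shift and 7 operations, at least 3 shifts are needed.
3 works (last occupied shift: shift 3): for example polish -> shift 3, press -> shift 2, tap -> shift 2, cut -> shift 1, deburr -> shift 1, bend -> shift 2, grind -> shift 1.

3 shifts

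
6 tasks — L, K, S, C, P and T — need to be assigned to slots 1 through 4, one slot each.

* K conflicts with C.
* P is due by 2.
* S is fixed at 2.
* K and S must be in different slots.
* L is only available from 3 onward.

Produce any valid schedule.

S=2, C=2, K=1, L=3, T=1, P=1

Checking: K(1) != S(2); K(1) != C(2); P=1 in [1,2]; S=2 in [2,2]; L=3 in [3,4].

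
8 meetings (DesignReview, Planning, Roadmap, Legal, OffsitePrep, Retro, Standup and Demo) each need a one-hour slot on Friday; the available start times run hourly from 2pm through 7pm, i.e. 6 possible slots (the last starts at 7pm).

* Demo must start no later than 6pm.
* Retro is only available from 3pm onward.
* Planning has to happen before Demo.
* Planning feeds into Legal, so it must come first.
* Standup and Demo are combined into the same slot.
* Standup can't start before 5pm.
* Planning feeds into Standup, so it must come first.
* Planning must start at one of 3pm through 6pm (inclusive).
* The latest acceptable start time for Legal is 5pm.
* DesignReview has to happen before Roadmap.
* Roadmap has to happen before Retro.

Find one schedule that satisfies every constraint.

Legal=4pm, Standup=5pm, Planning=3pm, OffsitePrep=2pm, DesignReview=2pm, Demo=5pm, Retro=4pm, Roadmap=3pm

Checking: Planning(3pm) before Legal(4pm); Planning(3pm) before Demo(5pm); Planning(3pm) before Standup(5pm); Roadmap(3pm) before Retro(4pm); DesignReview(2pm) before Roadmap(3pm); Standup = Demo = 5pm; Legal=4pm in [2pm,5pm]; Demo=5pm in [2pm,6pm]; Standup=5pm in [5pm,7pm]; Retro=4pm in [3pm,7pm]; Planning=3pm in [3pm,6pm].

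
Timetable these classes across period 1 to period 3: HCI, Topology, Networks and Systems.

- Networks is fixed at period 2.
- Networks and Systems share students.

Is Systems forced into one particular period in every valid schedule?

Systems can be period 1 (e.g. Topology -> period 1, Systems -> period 1, Networks -> period 2, HCI -> period 1) or period 3 (e.g. HCI in period 1, Networks in period 2, Systems in period 3, Topology in period 1).

No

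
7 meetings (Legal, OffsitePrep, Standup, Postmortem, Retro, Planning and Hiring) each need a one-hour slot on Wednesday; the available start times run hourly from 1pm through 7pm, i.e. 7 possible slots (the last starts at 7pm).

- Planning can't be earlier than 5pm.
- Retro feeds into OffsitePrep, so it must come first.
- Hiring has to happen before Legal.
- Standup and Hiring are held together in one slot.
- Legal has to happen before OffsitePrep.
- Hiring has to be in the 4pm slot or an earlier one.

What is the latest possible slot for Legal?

Precedence pushes Legal to at least 2pm; downstream work caps Legal at 6pm.
Legal at 6pm is achievable: Standup in 1pm; Postmortem in 1pm; OffsitePrep in 7pm; Hiring in 1pm; Retro in 1pm; Legal in 6pm; Planning in 5pm.

6pm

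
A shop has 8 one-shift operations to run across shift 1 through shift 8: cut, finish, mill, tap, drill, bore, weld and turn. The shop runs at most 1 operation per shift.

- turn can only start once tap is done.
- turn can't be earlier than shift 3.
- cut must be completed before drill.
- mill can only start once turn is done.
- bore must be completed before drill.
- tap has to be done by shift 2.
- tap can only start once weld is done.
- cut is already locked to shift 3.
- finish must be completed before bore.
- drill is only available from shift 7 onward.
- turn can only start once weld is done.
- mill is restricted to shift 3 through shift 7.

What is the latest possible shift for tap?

Precedence pushes tap to at least shift 2; tap's own window allows nothing later than shift 2.
tap at shift 2 is achievable: cut in shift 3, finish in shift 6, weld in shift 1, tap in shift 2, bore in shift 7, turn in shift 4, drill in shift 8, mill in shift 5.

shift 2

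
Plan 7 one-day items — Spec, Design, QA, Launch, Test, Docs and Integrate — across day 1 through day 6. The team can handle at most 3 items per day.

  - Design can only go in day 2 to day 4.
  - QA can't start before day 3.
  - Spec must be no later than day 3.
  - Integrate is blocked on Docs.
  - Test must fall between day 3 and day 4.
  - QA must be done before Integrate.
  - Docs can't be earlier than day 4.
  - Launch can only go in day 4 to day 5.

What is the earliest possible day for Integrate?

day 5

Precedence pushes Integrate to at least day 5.
Integrate at day 5 is achievable: Test in day 3, Design in day 2, Docs in day 4, QA in day 3, Spec in day 1, Integrate in day 5, Launch in day 4.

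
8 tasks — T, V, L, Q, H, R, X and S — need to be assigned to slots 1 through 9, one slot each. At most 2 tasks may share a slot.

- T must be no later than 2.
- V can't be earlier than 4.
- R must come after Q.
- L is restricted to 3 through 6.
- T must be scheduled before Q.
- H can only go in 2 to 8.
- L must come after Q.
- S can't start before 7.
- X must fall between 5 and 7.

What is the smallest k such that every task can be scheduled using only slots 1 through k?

7

The precedence chain requires at least 3 distinct slots.
With at most 2 per slot and 8 tasks, at least 4 slots are needed.
S can't be placed before 7, so the schedule must run through at least slot 7.
7 works (last occupied slot: 7): for example X -> 5, S -> 7, T -> 1, L -> 3, H -> 2, Q -> 2, V -> 4, R -> 3.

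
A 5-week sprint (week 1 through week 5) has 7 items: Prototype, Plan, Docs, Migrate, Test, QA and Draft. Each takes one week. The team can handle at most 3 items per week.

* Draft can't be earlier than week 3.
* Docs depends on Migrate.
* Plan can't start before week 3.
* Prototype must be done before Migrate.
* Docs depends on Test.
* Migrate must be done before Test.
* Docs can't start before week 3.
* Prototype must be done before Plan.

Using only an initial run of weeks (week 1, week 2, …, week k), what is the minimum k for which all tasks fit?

The precedence chain requires at least 4 distinct weeks.
With at most 3 per week and 7 tasks, at least 3 weeks are needed.
4 works (last occupied week: week 4): for example Migrate in week 2; QA in week 1; Plan in week 3; Docs in week 4; Prototype in week 1; Test in week 3; Draft in week 3.

4 weeks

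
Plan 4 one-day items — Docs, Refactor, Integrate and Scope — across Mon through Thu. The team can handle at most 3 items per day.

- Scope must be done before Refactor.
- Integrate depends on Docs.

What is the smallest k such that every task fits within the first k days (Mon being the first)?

2 days

The precedence chain requires at least 2 distinct days.
With at most 3 per day and 4 tasks, at least 2 days are needed.
2 works (last occupied day: Tue): for example Docs in Mon; Scope in Mon; Refactor in Tue; Integrate in Tue.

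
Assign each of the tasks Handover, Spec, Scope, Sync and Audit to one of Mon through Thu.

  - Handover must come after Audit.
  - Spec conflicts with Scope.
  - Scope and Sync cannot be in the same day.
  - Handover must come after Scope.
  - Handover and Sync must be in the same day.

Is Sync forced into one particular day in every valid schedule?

Sync can be Tue (e.g. Sync=Tue, Audit=Mon, Handover=Tue, Spec=Tue, Scope=Mon) or Wed (e.g. Sync in Wed, Spec in Tue, Handover in Wed, Scope in Mon, Audit in Mon).

No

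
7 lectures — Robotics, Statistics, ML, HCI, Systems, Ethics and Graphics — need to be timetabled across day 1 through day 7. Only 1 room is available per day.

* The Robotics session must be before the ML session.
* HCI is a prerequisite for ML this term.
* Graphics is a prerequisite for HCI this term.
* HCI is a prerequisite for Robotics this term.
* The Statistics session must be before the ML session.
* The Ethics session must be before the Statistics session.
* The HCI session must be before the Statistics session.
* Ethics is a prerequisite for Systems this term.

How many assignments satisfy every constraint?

33

Splitting on Robotics: it can be day 3 (3), day 4 (9), day 5 (12), day 6 (9). Listing each branch's schedules as (Statistics, ML, HCI, Systems, Ethics, Graphics) by day number:
Robotics=day 3: (5,6,2,7,4,1) (5,7,2,6,4,1) (6,7,2,5,4,1) — 3.
Robotics=day 4: (5,6,2,7,3,1) (5,6,3,7,1,2) (5,6,3,7,2,1) (5,7,2,6,3,1) (5,7,3,6,1,2) (5,7,3,6,2,1) (6,7,2,5,3,1) (6,7,3,5,1,2) (6,7,3,5,2,1) — 9.
Robotics=day 5: (4,6,2,7,3,1) (4,6,3,7,1,2) (4,6,3,7,2,1) (4,7,2,6,3,1) (4,7,3,6,1,2) (4,7,3,6,2,1) (6,7,2,4,3,1) (6,7,3,4,1,2) (6,7,3,4,2,1) (6,7,4,2,1,3) (6,7,4,3,1,2) (6,7,4,3,2,1) — 12.
Robotics=day 6: (4,7,2,5,3,1) (4,7,3,5,1,2) (4,7,3,5,2,1) (5,7,2,4,3,1) (5,7,3,4,1,2) (5,7,3,4,2,1) (5,7,4,2,1,3) (5,7,4,3,1,2) (5,7,4,3,2,1) — 9.
Summing: 3 + 9 + 12 + 9 = 33.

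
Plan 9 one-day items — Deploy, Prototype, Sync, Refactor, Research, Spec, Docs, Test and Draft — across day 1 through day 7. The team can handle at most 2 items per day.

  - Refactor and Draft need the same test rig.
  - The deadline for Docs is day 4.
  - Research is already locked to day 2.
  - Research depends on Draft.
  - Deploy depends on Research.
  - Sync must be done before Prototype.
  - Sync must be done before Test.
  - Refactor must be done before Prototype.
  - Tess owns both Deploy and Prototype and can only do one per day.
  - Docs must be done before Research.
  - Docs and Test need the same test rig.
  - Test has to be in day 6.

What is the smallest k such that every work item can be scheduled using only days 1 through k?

6 days

The precedence chain requires at least 3 distinct days.
With at most 2 per day and 9 work items, at least 5 days are needed.
Test can't be placed before day 6, so the schedule must run through at least day 6.
6 works (last occupied day: day 6): for example Docs=day 1; Refactor=day 3; Research=day 2; Test=day 6; Sync=day 2; Deploy=day 3; Prototype=day 4; Draft=day 1; Spec=day 4.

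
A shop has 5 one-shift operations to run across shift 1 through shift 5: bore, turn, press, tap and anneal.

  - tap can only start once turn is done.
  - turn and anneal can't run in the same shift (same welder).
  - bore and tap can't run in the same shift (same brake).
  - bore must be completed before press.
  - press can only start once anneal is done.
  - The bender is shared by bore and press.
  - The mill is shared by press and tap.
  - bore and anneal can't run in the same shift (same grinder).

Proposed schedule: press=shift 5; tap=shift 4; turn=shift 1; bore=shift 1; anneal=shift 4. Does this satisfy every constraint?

turn and anneal can't run in the same shift (same welder) — holds.
bore and tap can't run in the same shift (same brake) — holds.
bore must be completed before press — holds.
The mill is shared by press and tap — holds.
tap can only start once turn is done — holds.
The bender is shared by bore and press — holds.
bore and anneal can't run in the same shift (same grinder) — holds.
press can only start once anneal is done — holds.

Yes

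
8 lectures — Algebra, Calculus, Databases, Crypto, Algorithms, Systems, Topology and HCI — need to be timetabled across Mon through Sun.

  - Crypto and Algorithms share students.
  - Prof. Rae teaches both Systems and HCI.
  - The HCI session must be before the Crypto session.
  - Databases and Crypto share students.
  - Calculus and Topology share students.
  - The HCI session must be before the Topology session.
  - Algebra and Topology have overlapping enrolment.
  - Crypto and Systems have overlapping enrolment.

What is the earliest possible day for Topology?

Tue

Precedence pushes Topology to at least Tue.
Topology at Tue is achievable: Calculus -> Mon, Systems -> Wed, Algebra -> Mon, Algorithms -> Mon, Crypto -> Tue, HCI -> Mon, Topology -> Tue, Databases -> Mon.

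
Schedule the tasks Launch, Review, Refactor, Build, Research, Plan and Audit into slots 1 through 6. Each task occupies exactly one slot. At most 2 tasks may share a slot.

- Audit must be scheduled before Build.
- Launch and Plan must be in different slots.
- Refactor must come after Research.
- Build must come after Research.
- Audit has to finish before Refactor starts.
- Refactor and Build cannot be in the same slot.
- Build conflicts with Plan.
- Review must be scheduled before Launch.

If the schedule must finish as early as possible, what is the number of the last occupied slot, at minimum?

The precedence chain requires at least 2 distinct slots.
With at most 2 per slot and 7 tasks, at least 4 slots are needed.
4 works (last occupied slot: 4): for example Refactor=2, Research=1, Launch=3, Build=3, Review=2, Plan=4, Audit=1.

4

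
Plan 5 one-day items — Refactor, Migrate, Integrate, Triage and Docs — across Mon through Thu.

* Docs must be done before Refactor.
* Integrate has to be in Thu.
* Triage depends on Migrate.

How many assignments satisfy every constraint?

36

Splitting on Refactor: it can be Tue (6), Wed (12), Thu (18). Listing each branch's schedules as (Migrate, Integrate, Triage, Docs):
Refactor=Tue: (Mon,Thu,Tue,Mon) (Mon,Thu,Wed,Mon) (Mon,Thu,Thu,Mon) (Tue,Thu,Wed,Mon) (Tue,Thu,Thu,Mon) (Wed,Thu,Thu,Mon) — 6.
Refactor=Wed: (Mon,Thu,Tue,Mon) (Mon,Thu,Tue,Tue) (Mon,Thu,Wed,Mon) (Mon,Thu,Wed,Tue) (Mon,Thu,Thu,Mon) (Mon,Thu,Thu,Tue) (Tue,Thu,Wed,Mon) (Tue,Thu,Wed,Tue) (Tue,Thu,Thu,Mon) (Tue,Thu,Thu,Tue) (Wed,Thu,Thu,Mon) (Wed,Thu,Thu,Tue) — 12.
Refactor=Thu: (Mon,Thu,Tue,Mon) (Mon,Thu,Tue,Tue) (Mon,Thu,Tue,Wed) (Mon,Thu,Wed,Mon) (Mon,Thu,Wed,Tue) (Mon,Thu,Wed,Wed) (Mon,Thu,Thu,Mon) (Mon,Thu,Thu,Tue) (Mon,Thu,Thu,Wed) (Tue,Thu,Wed,Mon) (Tue,Thu,Wed,Tue) (Tue,Thu,Wed,Wed) (Tue,Thu,Thu,Mon) (Tue,Thu,Thu,Tue) (Tue,Thu,Thu,Wed) (Wed,Thu,Thu,Mon) (Wed,Thu,Thu,Tue) (Wed,Thu,Thu,Wed) — 18.
Summing: 6 + 12 + 18 = 36.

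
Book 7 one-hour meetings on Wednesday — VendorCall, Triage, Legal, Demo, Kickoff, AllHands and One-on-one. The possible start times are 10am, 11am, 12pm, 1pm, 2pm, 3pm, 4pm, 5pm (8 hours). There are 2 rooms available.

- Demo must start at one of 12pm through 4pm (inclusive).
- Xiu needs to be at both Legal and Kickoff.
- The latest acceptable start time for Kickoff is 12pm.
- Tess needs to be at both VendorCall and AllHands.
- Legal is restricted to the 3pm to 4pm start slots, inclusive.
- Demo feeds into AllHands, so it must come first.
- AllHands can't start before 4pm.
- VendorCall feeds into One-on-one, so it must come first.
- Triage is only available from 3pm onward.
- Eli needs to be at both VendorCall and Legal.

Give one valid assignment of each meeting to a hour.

Triage -> 3pm; Kickoff -> 10am; AllHands -> 4pm; Legal -> 3pm; VendorCall -> 10am; Demo -> 12pm; One-on-one -> 11am

Checking: Demo(12pm) before AllHands(4pm); VendorCall(10am) before One-on-one(11am); Legal(3pm) != Kickoff(10am); VendorCall(10am) != Legal(3pm); VendorCall(10am) != AllHands(4pm); Kickoff=10am in [10am,12pm]; Triage=3pm in [3pm,5pm]; AllHands=4pm in [4pm,5pm]; Demo=12pm in [12pm,4pm]; Legal=3pm in [3pm,4pm]; max 2 per hour (cap 2).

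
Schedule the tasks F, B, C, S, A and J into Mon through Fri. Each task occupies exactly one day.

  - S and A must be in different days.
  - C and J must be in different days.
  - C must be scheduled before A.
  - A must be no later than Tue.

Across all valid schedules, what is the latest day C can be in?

Mon

Downstream work caps C at Mon.
C at Mon is achievable: S in Mon; J in Tue; F in Mon; A in Tue; B in Mon; C in Mon.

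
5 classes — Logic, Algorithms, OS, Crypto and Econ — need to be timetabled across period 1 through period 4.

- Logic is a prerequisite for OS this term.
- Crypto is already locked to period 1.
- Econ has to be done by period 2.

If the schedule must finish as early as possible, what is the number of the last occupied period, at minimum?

The precedence chain requires at least 2 distinct periods.
2 works (last occupied period: period 2): for example Logic=period 1; OS=period 2; Econ=period 1; Algorithms=period 1; Crypto=period 1.

2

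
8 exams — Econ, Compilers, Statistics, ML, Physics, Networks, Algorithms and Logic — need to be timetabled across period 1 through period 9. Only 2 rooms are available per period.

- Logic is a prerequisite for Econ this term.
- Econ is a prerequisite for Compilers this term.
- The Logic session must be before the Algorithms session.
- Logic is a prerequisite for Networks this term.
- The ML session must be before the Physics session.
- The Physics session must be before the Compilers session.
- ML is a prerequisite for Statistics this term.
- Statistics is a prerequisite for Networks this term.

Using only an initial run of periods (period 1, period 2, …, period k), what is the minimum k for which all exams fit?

The precedence chain requires at least 3 distinct periods.
With at most 2 per period and 8 exams, at least 4 periods are needed.
4 works (last occupied period: period 4): for example Statistics -> period 3, ML -> period 1, Econ -> period 2, Networks -> period 4, Compilers -> period 3, Physics -> period 2, Algorithms -> period 4, Logic -> period 1.

4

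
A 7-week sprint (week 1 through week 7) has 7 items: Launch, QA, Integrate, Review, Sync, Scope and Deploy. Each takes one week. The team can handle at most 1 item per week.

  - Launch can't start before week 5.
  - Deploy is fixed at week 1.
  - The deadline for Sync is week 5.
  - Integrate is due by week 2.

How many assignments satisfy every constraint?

Splitting on Launch: it can be week 5 (12), week 6 (18), week 7 (18). Listing each branch's schedules as (QA, Integrate, Review, Sync, Scope, Deploy) by week number:
Launch=week 5: (3,2,6,4,7,1) (3,2,7,4,6,1) (4,2,6,3,7,1) (4,2,7,3,6,1) (6,2,3,4,7,1) (6,2,4,3,7,1) (6,2,7,3,4,1) (6,2,7,4,3,1) (7,2,3,4,6,1) (7,2,4,3,6,1) (7,2,6,3,4,1) (7,2,6,4,3,1) — 12.
Launch=week 6: (3,2,4,5,7,1) (3,2,5,4,7,1) (3,2,7,4,5,1) (3,2,7,5,4,1) (4,2,3,5,7,1) (4,2,5,3,7,1) (4,2,7,3,5,1) (4,2,7,5,3,1) (5,2,3,4,7,1) (5,2,4,3,7,1) (5,2,7,3,4,1) (5,2,7,4,3,1) (7,2,3,4,5,1) (7,2,3,5,4,1) (7,2,4,3,5,1) (7,2,4,5,3,1) (7,2,5,3,4,1) (7,2,5,4,3,1) — 18.
Launch=week 7: (3,2,4,5,6,1) (3,2,5,4,6,1) (3,2,6,4,5,1) (3,2,6,5,4,1) (4,2,3,5,6,1) (4,2,5,3,6,1) (4,2,6,3,5,1) (4,2,6,5,3,1) (5,2,3,4,6,1) (5,2,4,3,6,1) (5,2,6,3,4,1) (5,2,6,4,3,1) (6,2,3,4,5,1) (6,2,3,5,4,1) (6,2,4,3,5,1) (6,2,4,5,3,1) (6,2,5,3,4,1) (6,2,5,4,3,1) — 18.
Summing: 12 + 18 + 18 = 48.

48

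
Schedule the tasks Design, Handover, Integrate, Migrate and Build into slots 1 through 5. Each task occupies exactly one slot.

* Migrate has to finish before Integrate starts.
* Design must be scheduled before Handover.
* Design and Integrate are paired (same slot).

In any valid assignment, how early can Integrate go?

Precedence pushes Integrate to at least 2; Integrate must be in the same slot as Design, which can't be after 4, so Integrate is at most 4.
Integrate at 2 is achievable: Design -> 2, Integrate -> 2, Handover -> 3, Migrate -> 1, Build -> 1.

2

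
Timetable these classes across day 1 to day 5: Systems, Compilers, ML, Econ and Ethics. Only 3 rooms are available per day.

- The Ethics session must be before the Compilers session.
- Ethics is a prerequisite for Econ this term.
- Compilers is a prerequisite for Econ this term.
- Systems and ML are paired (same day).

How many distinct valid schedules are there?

Splitting on Systems: it can be day 1 (10), day 2 (10), day 3 (10), day 4 (10), day 5 (10). Listing each branch's schedules as (Compilers, ML, Econ, Ethics) by day number:
Systems=day 1: (2,1,3,1) (2,1,4,1) (2,1,5,1) (3,1,4,1) (3,1,4,2) (3,1,5,1) (3,1,5,2) (4,1,5,1) (4,1,5,2) (4,1,5,3) — 10.
Systems=day 2: (2,2,3,1) (2,2,4,1) (2,2,5,1) (3,2,4,1) (3,2,4,2) (3,2,5,1) (3,2,5,2) (4,2,5,1) (4,2,5,2) (4,2,5,3) — 10.
Systems=day 3: (2,3,3,1) (2,3,4,1) (2,3,5,1) (3,3,4,1) (3,3,4,2) (3,3,5,1) (3,3,5,2) (4,3,5,1) (4,3,5,2) (4,3,5,3) — 10.
Systems=day 4: (2,4,3,1) (2,4,4,1) (2,4,5,1) (3,4,4,1) (3,4,4,2) (3,4,5,1) (3,4,5,2) (4,4,5,1) (4,4,5,2) (4,4,5,3) — 10.
Systems=day 5: (2,5,3,1) (2,5,4,1) (2,5,5,1) (3,5,4,1) (3,5,4,2) (3,5,5,1) (3,5,5,2) (4,5,5,1) (4,5,5,2) (4,5,5,3) — 10.
Summing: 10 + 10 + 10 + 10 + 10 = 50.

50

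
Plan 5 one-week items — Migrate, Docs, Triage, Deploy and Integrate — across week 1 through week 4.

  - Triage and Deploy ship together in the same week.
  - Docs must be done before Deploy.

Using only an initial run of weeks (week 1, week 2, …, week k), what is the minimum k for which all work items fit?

2

The precedence chain requires at least 2 distinct weeks.
2 works (last occupied week: week 2): for example Deploy -> week 2; Integrate -> week 1; Migrate -> week 1; Docs -> week 1; Triage -> week 2.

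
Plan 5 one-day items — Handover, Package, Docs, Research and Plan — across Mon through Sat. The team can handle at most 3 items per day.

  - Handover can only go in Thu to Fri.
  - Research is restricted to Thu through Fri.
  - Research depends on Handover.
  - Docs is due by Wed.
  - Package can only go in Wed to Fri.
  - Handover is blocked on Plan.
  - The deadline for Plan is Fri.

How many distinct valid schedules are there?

27

Splitting on Package: it can be Wed (9), Thu (9), Fri (9). Listing each branch's schedules as (Handover, Docs, Research, Plan):
Package=Wed: (Thu,Mon,Fri,Mon) (Thu,Mon,Fri,Tue) (Thu,Mon,Fri,Wed) (Thu,Tue,Fri,Mon) (Thu,Tue,Fri,Tue) (Thu,Tue,Fri,Wed) (Thu,Wed,Fri,Mon) (Thu,Wed,Fri,Tue) (Thu,Wed,Fri,Wed) — 9.
Package=Thu: (Thu,Mon,Fri,Mon) (Thu,Mon,Fri,Tue) (Thu,Mon,Fri,Wed) (Thu,Tue,Fri,Mon) (Thu,Tue,Fri,Tue) (Thu,Tue,Fri,Wed) (Thu,Wed,Fri,Mon) (Thu,Wed,Fri,Tue) (Thu,Wed,Fri,Wed) — 9.
Package=Fri: (Thu,Mon,Fri,Mon) (Thu,Mon,Fri,Tue) (Thu,Mon,Fri,Wed) (Thu,Tue,Fri,Mon) (Thu,Tue,Fri,Tue) (Thu,Tue,Fri,Wed) (Thu,Wed,Fri,Mon) (Thu,Wed,Fri,Tue) (Thu,Wed,Fri,Wed) — 9.
Summing: 9 + 9 + 9 = 27.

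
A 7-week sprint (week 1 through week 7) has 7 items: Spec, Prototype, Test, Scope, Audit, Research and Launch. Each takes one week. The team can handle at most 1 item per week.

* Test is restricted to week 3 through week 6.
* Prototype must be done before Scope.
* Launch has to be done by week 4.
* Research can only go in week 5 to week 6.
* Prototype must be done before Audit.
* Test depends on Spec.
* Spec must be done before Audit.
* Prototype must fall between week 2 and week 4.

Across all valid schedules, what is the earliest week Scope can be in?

Precedence pushes Scope to at least week 3.
Scope at week 3 is achievable: Scope -> week 3, Audit -> week 7, Research -> week 5, Test -> week 6, Spec -> week 4, Launch -> week 1, Prototype -> week 2.

week 3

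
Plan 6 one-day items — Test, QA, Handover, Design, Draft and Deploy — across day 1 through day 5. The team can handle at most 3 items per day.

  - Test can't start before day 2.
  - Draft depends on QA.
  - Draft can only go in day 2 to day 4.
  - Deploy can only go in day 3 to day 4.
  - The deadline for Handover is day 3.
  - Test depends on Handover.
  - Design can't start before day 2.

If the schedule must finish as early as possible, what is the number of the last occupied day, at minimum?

The precedence chain requires at least 2 distinct days.
With at most 3 per day and 6 tasks, at least 2 days are needed.
Deploy can't be placed before day 3, so the schedule must run through at least day 3.
3 works (last occupied day: day 3): for example Test=day 2; Deploy=day 3; Draft=day 2; Design=day 2; QA=day 1; Handover=day 1.

3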